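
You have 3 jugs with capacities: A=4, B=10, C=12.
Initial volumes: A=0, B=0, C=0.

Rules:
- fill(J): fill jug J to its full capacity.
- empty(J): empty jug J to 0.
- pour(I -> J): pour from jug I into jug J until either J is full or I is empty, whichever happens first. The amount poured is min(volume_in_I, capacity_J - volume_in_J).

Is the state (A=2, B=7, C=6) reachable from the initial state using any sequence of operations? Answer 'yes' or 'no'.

BFS explored all 106 reachable states.
Reachable set includes: (0,0,0), (0,0,2), (0,0,4), (0,0,6), (0,0,8), (0,0,10), (0,0,12), (0,2,0), (0,2,2), (0,2,4), (0,2,6), (0,2,8) ...
Target (A=2, B=7, C=6) not in reachable set → no.

Answer: no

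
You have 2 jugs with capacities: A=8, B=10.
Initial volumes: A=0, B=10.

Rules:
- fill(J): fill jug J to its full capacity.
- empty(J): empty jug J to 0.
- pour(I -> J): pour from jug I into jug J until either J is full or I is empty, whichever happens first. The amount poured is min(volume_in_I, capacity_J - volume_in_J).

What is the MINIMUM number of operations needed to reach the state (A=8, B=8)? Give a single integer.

BFS from (A=0, B=10). One shortest path:
  1. fill(A) -> (A=8 B=10)
  2. empty(B) -> (A=8 B=0)
  3. pour(A -> B) -> (A=0 B=8)
  4. fill(A) -> (A=8 B=8)
Reached target in 4 moves.

Answer: 4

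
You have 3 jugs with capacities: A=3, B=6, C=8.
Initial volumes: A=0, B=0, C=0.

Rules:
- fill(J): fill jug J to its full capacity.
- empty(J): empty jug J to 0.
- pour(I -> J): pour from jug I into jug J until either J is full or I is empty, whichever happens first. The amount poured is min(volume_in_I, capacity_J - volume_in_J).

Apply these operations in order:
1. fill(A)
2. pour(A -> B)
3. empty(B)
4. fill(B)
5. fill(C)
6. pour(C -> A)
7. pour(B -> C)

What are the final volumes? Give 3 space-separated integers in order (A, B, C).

Step 1: fill(A) -> (A=3 B=0 C=0)
Step 2: pour(A -> B) -> (A=0 B=3 C=0)
Step 3: empty(B) -> (A=0 B=0 C=0)
Step 4: fill(B) -> (A=0 B=6 C=0)
Step 5: fill(C) -> (A=0 B=6 C=8)
Step 6: pour(C -> A) -> (A=3 B=6 C=5)
Step 7: pour(B -> C) -> (A=3 B=3 C=8)

Answer: 3 3 8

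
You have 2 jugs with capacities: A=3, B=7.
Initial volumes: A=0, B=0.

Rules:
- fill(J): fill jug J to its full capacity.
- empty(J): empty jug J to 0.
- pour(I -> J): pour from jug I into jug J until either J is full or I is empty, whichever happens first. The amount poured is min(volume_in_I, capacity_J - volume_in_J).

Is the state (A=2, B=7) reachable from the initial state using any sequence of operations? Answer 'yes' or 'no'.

BFS from (A=0, B=0):
  1. fill(A) -> (A=3 B=0)
  2. pour(A -> B) -> (A=0 B=3)
  3. fill(A) -> (A=3 B=3)
  4. pour(A -> B) -> (A=0 B=6)
  5. fill(A) -> (A=3 B=6)
  6. pour(A -> B) -> (A=2 B=7)
Target reached → yes.

Answer: yes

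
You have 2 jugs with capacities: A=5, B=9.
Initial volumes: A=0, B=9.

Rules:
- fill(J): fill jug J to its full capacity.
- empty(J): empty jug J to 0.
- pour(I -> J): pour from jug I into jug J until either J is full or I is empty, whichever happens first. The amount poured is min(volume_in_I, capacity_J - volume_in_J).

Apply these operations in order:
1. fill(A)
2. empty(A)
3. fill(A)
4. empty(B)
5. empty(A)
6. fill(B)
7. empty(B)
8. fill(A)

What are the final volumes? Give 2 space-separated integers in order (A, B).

Step 1: fill(A) -> (A=5 B=9)
Step 2: empty(A) -> (A=0 B=9)
Step 3: fill(A) -> (A=5 B=9)
Step 4: empty(B) -> (A=5 B=0)
Step 5: empty(A) -> (A=0 B=0)
Step 6: fill(B) -> (A=0 B=9)
Step 7: empty(B) -> (A=0 B=0)
Step 8: fill(A) -> (A=5 B=0)

Answer: 5 0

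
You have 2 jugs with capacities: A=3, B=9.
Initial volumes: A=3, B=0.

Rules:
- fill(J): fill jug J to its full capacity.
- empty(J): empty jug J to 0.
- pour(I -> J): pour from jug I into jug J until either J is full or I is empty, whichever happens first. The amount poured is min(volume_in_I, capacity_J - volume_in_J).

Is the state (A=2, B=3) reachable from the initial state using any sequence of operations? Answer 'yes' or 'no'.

Answer: no

Derivation:
BFS explored all 8 reachable states.
Reachable set includes: (0,0), (0,3), (0,6), (0,9), (3,0), (3,3), (3,6), (3,9)
Target (A=2, B=3) not in reachable set → no.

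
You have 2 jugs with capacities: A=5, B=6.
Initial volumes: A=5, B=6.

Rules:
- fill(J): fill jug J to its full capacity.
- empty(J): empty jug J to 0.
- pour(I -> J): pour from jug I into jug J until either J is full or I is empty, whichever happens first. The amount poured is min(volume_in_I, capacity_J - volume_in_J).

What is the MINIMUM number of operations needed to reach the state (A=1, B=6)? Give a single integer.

Answer: 5

Derivation:
BFS from (A=5, B=6). One shortest path:
  1. empty(A) -> (A=0 B=6)
  2. pour(B -> A) -> (A=5 B=1)
  3. empty(A) -> (A=0 B=1)
  4. pour(B -> A) -> (A=1 B=0)
  5. fill(B) -> (A=1 B=6)
Reached target in 5 moves.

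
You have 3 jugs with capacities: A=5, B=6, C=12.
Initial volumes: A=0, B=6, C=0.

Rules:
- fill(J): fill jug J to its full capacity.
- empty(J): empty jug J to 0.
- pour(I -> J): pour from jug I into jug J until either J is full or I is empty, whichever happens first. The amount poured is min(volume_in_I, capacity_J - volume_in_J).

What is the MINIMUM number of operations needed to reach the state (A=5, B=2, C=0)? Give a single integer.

Answer: 5

Derivation:
BFS from (A=0, B=6, C=0). One shortest path:
  1. pour(B -> A) -> (A=5 B=1 C=0)
  2. empty(A) -> (A=0 B=1 C=0)
  3. pour(B -> A) -> (A=1 B=0 C=0)
  4. fill(B) -> (A=1 B=6 C=0)
  5. pour(B -> A) -> (A=5 B=2 C=0)
Reached target in 5 moves.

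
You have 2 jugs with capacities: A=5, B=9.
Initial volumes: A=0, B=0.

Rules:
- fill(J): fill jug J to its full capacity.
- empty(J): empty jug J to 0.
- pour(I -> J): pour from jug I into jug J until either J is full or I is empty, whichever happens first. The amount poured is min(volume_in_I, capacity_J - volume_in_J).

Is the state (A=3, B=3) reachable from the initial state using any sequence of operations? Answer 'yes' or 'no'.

Answer: no

Derivation:
BFS explored all 28 reachable states.
Reachable set includes: (0,0), (0,1), (0,2), (0,3), (0,4), (0,5), (0,6), (0,7), (0,8), (0,9), (1,0), (1,9) ...
Target (A=3, B=3) not in reachable set → no.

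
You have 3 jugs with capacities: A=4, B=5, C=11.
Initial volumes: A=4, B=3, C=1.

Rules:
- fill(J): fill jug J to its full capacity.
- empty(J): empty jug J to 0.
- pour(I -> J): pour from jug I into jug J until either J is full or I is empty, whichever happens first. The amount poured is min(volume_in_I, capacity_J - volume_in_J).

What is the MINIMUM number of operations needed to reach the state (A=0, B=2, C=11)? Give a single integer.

Answer: 4

Derivation:
BFS from (A=4, B=3, C=1). One shortest path:
  1. fill(C) -> (A=4 B=3 C=11)
  2. pour(A -> B) -> (A=2 B=5 C=11)
  3. empty(B) -> (A=2 B=0 C=11)
  4. pour(A -> B) -> (A=0 B=2 C=11)
Reached target in 4 moves.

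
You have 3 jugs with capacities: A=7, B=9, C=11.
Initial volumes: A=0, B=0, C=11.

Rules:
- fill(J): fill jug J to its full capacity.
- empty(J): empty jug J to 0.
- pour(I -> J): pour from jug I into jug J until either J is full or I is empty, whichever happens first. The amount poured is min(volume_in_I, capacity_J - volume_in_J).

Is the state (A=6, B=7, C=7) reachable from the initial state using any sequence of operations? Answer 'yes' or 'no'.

BFS explored all 480 reachable states.
Reachable set includes: (0,0,0), (0,0,1), (0,0,2), (0,0,3), (0,0,4), (0,0,5), (0,0,6), (0,0,7), (0,0,8), (0,0,9), (0,0,10), (0,0,11) ...
Target (A=6, B=7, C=7) not in reachable set → no.

Answer: no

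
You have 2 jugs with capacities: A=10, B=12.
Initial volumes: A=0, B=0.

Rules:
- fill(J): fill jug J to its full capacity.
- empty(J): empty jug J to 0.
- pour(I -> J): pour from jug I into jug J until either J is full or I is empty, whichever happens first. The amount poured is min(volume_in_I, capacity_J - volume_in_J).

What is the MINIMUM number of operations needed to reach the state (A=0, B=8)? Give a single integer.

Answer: 6

Derivation:
BFS from (A=0, B=0). One shortest path:
  1. fill(A) -> (A=10 B=0)
  2. pour(A -> B) -> (A=0 B=10)
  3. fill(A) -> (A=10 B=10)
  4. pour(A -> B) -> (A=8 B=12)
  5. empty(B) -> (A=8 B=0)
  6. pour(A -> B) -> (A=0 B=8)
Reached target in 6 moves.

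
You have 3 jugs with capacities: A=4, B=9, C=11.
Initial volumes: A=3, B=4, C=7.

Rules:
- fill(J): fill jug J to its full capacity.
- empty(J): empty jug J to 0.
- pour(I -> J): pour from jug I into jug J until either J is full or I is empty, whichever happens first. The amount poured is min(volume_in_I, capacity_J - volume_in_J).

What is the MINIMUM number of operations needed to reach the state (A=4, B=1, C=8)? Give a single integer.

Answer: 7

Derivation:
BFS from (A=3, B=4, C=7). One shortest path:
  1. fill(A) -> (A=4 B=4 C=7)
  2. fill(B) -> (A=4 B=9 C=7)
  3. empty(C) -> (A=4 B=9 C=0)
  4. pour(A -> C) -> (A=0 B=9 C=4)
  5. pour(B -> A) -> (A=4 B=5 C=4)
  6. pour(A -> C) -> (A=0 B=5 C=8)
  7. pour(B -> A) -> (A=4 B=1 C=8)
Reached target in 7 moves.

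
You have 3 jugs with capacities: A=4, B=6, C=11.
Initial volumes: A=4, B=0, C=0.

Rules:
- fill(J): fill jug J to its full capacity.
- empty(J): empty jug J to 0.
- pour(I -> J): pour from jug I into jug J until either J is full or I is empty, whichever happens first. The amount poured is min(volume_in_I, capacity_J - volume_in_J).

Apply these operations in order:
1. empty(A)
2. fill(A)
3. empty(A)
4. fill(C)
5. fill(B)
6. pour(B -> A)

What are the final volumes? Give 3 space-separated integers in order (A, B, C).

Answer: 4 2 11

Derivation:
Step 1: empty(A) -> (A=0 B=0 C=0)
Step 2: fill(A) -> (A=4 B=0 C=0)
Step 3: empty(A) -> (A=0 B=0 C=0)
Step 4: fill(C) -> (A=0 B=0 C=11)
Step 5: fill(B) -> (A=0 B=6 C=11)
Step 6: pour(B -> A) -> (A=4 B=2 C=11)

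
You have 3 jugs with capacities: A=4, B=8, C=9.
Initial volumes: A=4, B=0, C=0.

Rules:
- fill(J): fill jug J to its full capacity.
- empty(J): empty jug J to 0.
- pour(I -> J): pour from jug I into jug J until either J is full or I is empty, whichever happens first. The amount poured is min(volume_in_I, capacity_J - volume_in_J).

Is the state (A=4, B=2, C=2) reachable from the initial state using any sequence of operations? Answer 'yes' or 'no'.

BFS from (A=4, B=0, C=0):
  1. fill(B) -> (A=4 B=8 C=0)
  2. pour(B -> C) -> (A=4 B=0 C=8)
  3. pour(A -> C) -> (A=3 B=0 C=9)
  4. pour(C -> B) -> (A=3 B=8 C=1)
  5. empty(B) -> (A=3 B=0 C=1)
  6. pour(A -> B) -> (A=0 B=3 C=1)
  7. pour(C -> A) -> (A=1 B=3 C=0)
  8. pour(B -> C) -> (A=1 B=0 C=3)
  9. fill(B) -> (A=1 B=8 C=3)
  10. pour(B -> C) -> (A=1 B=2 C=9)
  11. pour(C -> A) -> (A=4 B=2 C=6)
  12. empty(A) -> (A=0 B=2 C=6)
  13. pour(C -> A) -> (A=4 B=2 C=2)
Target reached → yes.

Answer: yes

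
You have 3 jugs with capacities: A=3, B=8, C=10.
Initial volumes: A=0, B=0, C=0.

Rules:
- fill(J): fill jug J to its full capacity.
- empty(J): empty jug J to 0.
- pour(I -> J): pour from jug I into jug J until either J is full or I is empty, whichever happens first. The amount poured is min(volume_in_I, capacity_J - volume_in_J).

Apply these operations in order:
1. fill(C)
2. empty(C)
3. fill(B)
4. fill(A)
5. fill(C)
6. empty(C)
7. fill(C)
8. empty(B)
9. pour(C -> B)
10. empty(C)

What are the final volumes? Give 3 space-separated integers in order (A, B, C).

Step 1: fill(C) -> (A=0 B=0 C=10)
Step 2: empty(C) -> (A=0 B=0 C=0)
Step 3: fill(B) -> (A=0 B=8 C=0)
Step 4: fill(A) -> (A=3 B=8 C=0)
Step 5: fill(C) -> (A=3 B=8 C=10)
Step 6: empty(C) -> (A=3 B=8 C=0)
Step 7: fill(C) -> (A=3 B=8 C=10)
Step 8: empty(B) -> (A=3 B=0 C=10)
Step 9: pour(C -> B) -> (A=3 B=8 C=2)
Step 10: empty(C) -> (A=3 B=8 C=0)

Answer: 3 8 0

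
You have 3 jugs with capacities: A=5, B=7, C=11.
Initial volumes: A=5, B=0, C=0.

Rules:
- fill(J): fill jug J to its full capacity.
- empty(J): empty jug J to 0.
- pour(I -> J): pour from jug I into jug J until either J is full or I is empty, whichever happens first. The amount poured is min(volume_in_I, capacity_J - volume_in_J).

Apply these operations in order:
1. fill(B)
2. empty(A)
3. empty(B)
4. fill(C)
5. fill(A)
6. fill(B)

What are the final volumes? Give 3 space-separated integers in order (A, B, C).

Answer: 5 7 11

Derivation:
Step 1: fill(B) -> (A=5 B=7 C=0)
Step 2: empty(A) -> (A=0 B=7 C=0)
Step 3: empty(B) -> (A=0 B=0 C=0)
Step 4: fill(C) -> (A=0 B=0 C=11)
Step 5: fill(A) -> (A=5 B=0 C=11)
Step 6: fill(B) -> (A=5 B=7 C=11)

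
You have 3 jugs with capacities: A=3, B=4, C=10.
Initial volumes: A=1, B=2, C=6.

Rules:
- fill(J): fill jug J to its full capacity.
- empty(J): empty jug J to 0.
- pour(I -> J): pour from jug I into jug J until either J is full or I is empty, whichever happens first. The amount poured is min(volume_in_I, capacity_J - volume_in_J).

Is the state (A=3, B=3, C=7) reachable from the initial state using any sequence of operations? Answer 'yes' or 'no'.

Answer: yes

Derivation:
BFS from (A=1, B=2, C=6):
  1. fill(C) -> (A=1 B=2 C=10)
  2. pour(A -> B) -> (A=0 B=3 C=10)
  3. pour(C -> A) -> (A=3 B=3 C=7)
Target reached → yes.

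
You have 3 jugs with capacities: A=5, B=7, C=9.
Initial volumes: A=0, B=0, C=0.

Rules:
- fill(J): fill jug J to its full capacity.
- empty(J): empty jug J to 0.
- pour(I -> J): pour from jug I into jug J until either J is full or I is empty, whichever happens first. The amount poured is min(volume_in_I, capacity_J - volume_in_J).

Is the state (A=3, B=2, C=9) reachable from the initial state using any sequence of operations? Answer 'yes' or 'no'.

Answer: yes

Derivation:
BFS from (A=0, B=0, C=0):
  1. fill(B) -> (A=0 B=7 C=0)
  2. pour(B -> C) -> (A=0 B=0 C=7)
  3. fill(B) -> (A=0 B=7 C=7)
  4. pour(B -> A) -> (A=5 B=2 C=7)
  5. pour(A -> C) -> (A=3 B=2 C=9)
Target reached → yes.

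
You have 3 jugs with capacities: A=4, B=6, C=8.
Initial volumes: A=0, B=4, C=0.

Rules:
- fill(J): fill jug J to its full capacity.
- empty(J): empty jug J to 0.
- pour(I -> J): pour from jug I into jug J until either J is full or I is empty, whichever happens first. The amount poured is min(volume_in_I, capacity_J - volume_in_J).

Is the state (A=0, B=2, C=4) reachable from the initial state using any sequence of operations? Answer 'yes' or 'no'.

BFS from (A=0, B=4, C=0):
  1. fill(B) -> (A=0 B=6 C=0)
  2. pour(B -> A) -> (A=4 B=2 C=0)
  3. pour(A -> C) -> (A=0 B=2 C=4)
Target reached → yes.

Answer: yes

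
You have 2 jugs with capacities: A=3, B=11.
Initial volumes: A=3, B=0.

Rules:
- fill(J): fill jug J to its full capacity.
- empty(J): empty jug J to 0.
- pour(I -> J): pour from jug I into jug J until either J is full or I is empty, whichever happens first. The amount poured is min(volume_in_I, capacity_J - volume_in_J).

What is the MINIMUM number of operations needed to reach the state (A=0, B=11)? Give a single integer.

Answer: 2

Derivation:
BFS from (A=3, B=0). One shortest path:
  1. empty(A) -> (A=0 B=0)
  2. fill(B) -> (A=0 B=11)
Reached target in 2 moves.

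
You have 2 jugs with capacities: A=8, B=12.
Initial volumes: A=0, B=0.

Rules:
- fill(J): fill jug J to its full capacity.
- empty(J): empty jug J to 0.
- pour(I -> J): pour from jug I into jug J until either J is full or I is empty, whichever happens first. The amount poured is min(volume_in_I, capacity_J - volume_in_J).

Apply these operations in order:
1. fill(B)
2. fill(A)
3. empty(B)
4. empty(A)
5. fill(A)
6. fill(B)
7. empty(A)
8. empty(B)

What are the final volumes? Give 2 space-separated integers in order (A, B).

Step 1: fill(B) -> (A=0 B=12)
Step 2: fill(A) -> (A=8 B=12)
Step 3: empty(B) -> (A=8 B=0)
Step 4: empty(A) -> (A=0 B=0)
Step 5: fill(A) -> (A=8 B=0)
Step 6: fill(B) -> (A=8 B=12)
Step 7: empty(A) -> (A=0 B=12)
Step 8: empty(B) -> (A=0 B=0)

Answer: 0 0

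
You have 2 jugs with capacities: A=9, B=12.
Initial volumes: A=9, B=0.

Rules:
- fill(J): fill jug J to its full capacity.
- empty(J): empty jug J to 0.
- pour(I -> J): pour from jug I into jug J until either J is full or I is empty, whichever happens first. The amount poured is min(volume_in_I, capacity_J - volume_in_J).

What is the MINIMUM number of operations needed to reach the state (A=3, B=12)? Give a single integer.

BFS from (A=9, B=0). One shortest path:
  1. empty(A) -> (A=0 B=0)
  2. fill(B) -> (A=0 B=12)
  3. pour(B -> A) -> (A=9 B=3)
  4. empty(A) -> (A=0 B=3)
  5. pour(B -> A) -> (A=3 B=0)
  6. fill(B) -> (A=3 B=12)
Reached target in 6 moves.

Answer: 6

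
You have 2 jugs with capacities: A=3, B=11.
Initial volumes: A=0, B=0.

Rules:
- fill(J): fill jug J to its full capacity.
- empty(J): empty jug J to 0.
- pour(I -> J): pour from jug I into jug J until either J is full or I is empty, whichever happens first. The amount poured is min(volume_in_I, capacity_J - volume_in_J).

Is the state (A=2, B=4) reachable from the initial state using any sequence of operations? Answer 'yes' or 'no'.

BFS explored all 28 reachable states.
Reachable set includes: (0,0), (0,1), (0,2), (0,3), (0,4), (0,5), (0,6), (0,7), (0,8), (0,9), (0,10), (0,11) ...
Target (A=2, B=4) not in reachable set → no.

Answer: no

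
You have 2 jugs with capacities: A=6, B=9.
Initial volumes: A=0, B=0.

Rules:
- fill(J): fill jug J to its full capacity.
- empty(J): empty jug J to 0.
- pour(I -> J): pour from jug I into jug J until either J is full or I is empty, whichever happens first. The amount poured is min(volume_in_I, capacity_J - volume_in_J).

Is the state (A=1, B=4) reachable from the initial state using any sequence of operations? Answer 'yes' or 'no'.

Answer: no

Derivation:
BFS explored all 10 reachable states.
Reachable set includes: (0,0), (0,3), (0,6), (0,9), (3,0), (3,9), (6,0), (6,3), (6,6), (6,9)
Target (A=1, B=4) not in reachable set → no.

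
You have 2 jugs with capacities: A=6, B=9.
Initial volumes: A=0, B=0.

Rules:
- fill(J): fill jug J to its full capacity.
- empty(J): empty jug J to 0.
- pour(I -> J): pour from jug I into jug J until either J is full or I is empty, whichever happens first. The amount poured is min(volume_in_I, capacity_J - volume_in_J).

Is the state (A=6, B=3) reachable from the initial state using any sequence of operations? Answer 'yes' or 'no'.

Answer: yes

Derivation:
BFS from (A=0, B=0):
  1. fill(B) -> (A=0 B=9)
  2. pour(B -> A) -> (A=6 B=3)
Target reached → yes.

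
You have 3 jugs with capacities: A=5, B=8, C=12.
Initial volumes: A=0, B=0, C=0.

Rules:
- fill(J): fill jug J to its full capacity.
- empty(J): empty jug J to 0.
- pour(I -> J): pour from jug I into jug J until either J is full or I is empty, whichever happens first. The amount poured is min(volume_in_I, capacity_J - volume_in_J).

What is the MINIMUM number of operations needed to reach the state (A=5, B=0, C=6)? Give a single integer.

BFS from (A=0, B=0, C=0). One shortest path:
  1. fill(B) -> (A=0 B=8 C=0)
  2. pour(B -> A) -> (A=5 B=3 C=0)
  3. empty(A) -> (A=0 B=3 C=0)
  4. pour(B -> A) -> (A=3 B=0 C=0)
  5. fill(B) -> (A=3 B=8 C=0)
  6. pour(B -> A) -> (A=5 B=6 C=0)
  7. pour(B -> C) -> (A=5 B=0 C=6)
Reached target in 7 moves.

Answer: 7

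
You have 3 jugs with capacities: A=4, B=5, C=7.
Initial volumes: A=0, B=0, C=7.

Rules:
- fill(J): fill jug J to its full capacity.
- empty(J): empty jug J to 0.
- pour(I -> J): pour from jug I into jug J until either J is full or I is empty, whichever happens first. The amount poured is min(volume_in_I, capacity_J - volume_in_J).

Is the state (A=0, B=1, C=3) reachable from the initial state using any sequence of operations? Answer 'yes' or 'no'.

Answer: yes

Derivation:
BFS from (A=0, B=0, C=7):
  1. fill(B) -> (A=0 B=5 C=7)
  2. pour(B -> A) -> (A=4 B=1 C=7)
  3. empty(A) -> (A=0 B=1 C=7)
  4. pour(C -> A) -> (A=4 B=1 C=3)
  5. empty(A) -> (A=0 B=1 C=3)
Target reached → yes.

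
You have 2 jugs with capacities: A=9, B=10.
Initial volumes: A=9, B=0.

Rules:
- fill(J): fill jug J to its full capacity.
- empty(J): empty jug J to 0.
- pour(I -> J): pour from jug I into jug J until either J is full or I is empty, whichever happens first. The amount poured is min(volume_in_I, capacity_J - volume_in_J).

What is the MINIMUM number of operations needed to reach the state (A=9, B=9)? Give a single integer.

Answer: 2

Derivation:
BFS from (A=9, B=0). One shortest path:
  1. pour(A -> B) -> (A=0 B=9)
  2. fill(A) -> (A=9 B=9)
Reached target in 2 moves.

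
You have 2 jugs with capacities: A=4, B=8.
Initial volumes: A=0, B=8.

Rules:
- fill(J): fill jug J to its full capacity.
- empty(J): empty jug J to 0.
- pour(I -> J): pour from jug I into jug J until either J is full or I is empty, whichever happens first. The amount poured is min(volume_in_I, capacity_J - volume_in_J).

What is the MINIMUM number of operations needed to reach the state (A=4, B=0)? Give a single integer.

BFS from (A=0, B=8). One shortest path:
  1. fill(A) -> (A=4 B=8)
  2. empty(B) -> (A=4 B=0)
Reached target in 2 moves.

Answer: 2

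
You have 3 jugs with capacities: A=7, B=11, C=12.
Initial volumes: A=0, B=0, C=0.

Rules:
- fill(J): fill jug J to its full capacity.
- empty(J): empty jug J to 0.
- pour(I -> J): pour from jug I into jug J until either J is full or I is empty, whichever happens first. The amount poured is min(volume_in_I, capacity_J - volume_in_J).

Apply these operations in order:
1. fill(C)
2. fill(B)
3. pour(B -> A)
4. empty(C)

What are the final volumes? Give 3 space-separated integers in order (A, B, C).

Answer: 7 4 0

Derivation:
Step 1: fill(C) -> (A=0 B=0 C=12)
Step 2: fill(B) -> (A=0 B=11 C=12)
Step 3: pour(B -> A) -> (A=7 B=4 C=12)
Step 4: empty(C) -> (A=7 B=4 C=0)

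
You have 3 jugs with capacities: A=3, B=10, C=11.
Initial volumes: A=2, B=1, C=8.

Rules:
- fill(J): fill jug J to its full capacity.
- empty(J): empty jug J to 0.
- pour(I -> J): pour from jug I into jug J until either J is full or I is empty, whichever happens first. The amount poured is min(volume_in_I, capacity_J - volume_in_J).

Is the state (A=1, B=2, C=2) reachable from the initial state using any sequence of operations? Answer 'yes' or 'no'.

Answer: no

Derivation:
BFS explored all 349 reachable states.
Reachable set includes: (0,0,0), (0,0,1), (0,0,2), (0,0,3), (0,0,4), (0,0,5), (0,0,6), (0,0,7), (0,0,8), (0,0,9), (0,0,10), (0,0,11) ...
Target (A=1, B=2, C=2) not in reachable set → no.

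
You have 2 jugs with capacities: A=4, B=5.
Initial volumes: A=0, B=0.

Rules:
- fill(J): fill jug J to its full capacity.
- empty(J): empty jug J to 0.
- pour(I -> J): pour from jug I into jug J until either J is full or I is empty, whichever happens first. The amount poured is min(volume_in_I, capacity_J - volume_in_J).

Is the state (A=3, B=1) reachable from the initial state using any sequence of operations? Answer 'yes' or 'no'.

BFS explored all 18 reachable states.
Reachable set includes: (0,0), (0,1), (0,2), (0,3), (0,4), (0,5), (1,0), (1,5), (2,0), (2,5), (3,0), (3,5) ...
Target (A=3, B=1) not in reachable set → no.

Answer: no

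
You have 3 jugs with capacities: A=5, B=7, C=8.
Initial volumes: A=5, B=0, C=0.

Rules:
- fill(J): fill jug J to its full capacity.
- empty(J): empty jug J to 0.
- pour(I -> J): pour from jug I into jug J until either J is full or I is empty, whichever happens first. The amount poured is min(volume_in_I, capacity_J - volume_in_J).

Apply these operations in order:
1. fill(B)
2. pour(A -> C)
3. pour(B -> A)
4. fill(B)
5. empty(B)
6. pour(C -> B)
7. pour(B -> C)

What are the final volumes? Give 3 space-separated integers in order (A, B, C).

Answer: 5 0 5

Derivation:
Step 1: fill(B) -> (A=5 B=7 C=0)
Step 2: pour(A -> C) -> (A=0 B=7 C=5)
Step 3: pour(B -> A) -> (A=5 B=2 C=5)
Step 4: fill(B) -> (A=5 B=7 C=5)
Step 5: empty(B) -> (A=5 B=0 C=5)
Step 6: pour(C -> B) -> (A=5 B=5 C=0)
Step 7: pour(B -> C) -> (A=5 B=0 C=5)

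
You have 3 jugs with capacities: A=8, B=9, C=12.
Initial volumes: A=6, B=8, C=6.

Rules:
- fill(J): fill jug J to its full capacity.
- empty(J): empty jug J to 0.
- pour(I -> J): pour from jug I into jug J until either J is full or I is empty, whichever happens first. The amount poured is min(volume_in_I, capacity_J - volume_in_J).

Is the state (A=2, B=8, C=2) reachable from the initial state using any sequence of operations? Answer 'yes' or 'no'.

BFS explored all 555 reachable states.
Reachable set includes: (0,0,0), (0,0,1), (0,0,2), (0,0,3), (0,0,4), (0,0,5), (0,0,6), (0,0,7), (0,0,8), (0,0,9), (0,0,10), (0,0,11) ...
Target (A=2, B=8, C=2) not in reachable set → no.

Answer: no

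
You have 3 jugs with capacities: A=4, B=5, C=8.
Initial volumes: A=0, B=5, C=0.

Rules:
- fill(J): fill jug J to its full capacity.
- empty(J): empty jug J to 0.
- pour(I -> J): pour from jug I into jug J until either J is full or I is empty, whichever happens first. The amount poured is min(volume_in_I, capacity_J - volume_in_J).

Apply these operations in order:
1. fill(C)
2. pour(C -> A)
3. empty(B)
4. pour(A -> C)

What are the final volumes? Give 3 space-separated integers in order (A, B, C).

Step 1: fill(C) -> (A=0 B=5 C=8)
Step 2: pour(C -> A) -> (A=4 B=5 C=4)
Step 3: empty(B) -> (A=4 B=0 C=4)
Step 4: pour(A -> C) -> (A=0 B=0 C=8)

Answer: 0 0 8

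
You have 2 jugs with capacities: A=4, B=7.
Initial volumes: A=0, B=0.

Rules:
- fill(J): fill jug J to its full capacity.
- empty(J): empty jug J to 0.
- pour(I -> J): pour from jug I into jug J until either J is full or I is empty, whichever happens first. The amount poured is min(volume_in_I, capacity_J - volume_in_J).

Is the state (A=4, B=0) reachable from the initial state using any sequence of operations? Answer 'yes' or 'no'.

Answer: yes

Derivation:
BFS from (A=0, B=0):
  1. fill(A) -> (A=4 B=0)
Target reached → yes.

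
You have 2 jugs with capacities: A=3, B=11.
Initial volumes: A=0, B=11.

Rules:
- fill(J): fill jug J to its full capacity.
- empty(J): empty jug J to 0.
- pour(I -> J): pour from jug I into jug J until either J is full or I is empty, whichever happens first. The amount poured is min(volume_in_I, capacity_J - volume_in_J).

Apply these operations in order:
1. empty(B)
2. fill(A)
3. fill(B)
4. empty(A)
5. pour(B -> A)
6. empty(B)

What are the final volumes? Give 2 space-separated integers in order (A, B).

Step 1: empty(B) -> (A=0 B=0)
Step 2: fill(A) -> (A=3 B=0)
Step 3: fill(B) -> (A=3 B=11)
Step 4: empty(A) -> (A=0 B=11)
Step 5: pour(B -> A) -> (A=3 B=8)
Step 6: empty(B) -> (A=3 B=0)

Answer: 3 0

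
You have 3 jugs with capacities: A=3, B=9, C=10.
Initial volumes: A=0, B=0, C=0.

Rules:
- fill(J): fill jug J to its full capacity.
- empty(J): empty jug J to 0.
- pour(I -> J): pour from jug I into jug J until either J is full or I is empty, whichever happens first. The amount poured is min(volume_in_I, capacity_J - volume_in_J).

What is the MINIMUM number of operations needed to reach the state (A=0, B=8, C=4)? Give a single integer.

Answer: 7

Derivation:
BFS from (A=0, B=0, C=0). One shortest path:
  1. fill(A) -> (A=3 B=0 C=0)
  2. fill(B) -> (A=3 B=9 C=0)
  3. pour(B -> C) -> (A=3 B=0 C=9)
  4. pour(A -> C) -> (A=2 B=0 C=10)
  5. pour(C -> B) -> (A=2 B=9 C=1)
  6. pour(B -> A) -> (A=3 B=8 C=1)
  7. pour(A -> C) -> (A=0 B=8 C=4)
Reached target in 7 moves.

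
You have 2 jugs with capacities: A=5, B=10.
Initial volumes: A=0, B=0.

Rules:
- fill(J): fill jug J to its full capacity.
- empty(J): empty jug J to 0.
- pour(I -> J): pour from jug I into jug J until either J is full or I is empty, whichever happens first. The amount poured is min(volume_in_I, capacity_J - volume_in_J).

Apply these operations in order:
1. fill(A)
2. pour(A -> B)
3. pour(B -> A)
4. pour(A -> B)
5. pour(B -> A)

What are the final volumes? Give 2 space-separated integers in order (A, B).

Answer: 5 0

Derivation:
Step 1: fill(A) -> (A=5 B=0)
Step 2: pour(A -> B) -> (A=0 B=5)
Step 3: pour(B -> A) -> (A=5 B=0)
Step 4: pour(A -> B) -> (A=0 B=5)
Step 5: pour(B -> A) -> (A=5 B=0)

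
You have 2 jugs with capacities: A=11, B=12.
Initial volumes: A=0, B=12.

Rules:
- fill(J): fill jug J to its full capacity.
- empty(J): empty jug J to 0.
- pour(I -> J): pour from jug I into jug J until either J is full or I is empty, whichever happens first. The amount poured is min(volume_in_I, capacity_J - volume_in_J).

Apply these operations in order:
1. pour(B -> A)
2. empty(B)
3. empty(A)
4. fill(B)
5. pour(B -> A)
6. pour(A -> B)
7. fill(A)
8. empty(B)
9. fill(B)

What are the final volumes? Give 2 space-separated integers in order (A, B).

Answer: 11 12

Derivation:
Step 1: pour(B -> A) -> (A=11 B=1)
Step 2: empty(B) -> (A=11 B=0)
Step 3: empty(A) -> (A=0 B=0)
Step 4: fill(B) -> (A=0 B=12)
Step 5: pour(B -> A) -> (A=11 B=1)
Step 6: pour(A -> B) -> (A=0 B=12)
Step 7: fill(A) -> (A=11 B=12)
Step 8: empty(B) -> (A=11 B=0)
Step 9: fill(B) -> (A=11 B=12)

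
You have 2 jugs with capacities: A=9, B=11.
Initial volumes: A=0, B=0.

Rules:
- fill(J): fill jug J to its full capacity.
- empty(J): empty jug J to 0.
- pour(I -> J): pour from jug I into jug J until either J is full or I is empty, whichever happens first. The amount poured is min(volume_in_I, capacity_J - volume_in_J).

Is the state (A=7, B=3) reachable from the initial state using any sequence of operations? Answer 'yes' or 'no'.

BFS explored all 40 reachable states.
Reachable set includes: (0,0), (0,1), (0,2), (0,3), (0,4), (0,5), (0,6), (0,7), (0,8), (0,9), (0,10), (0,11) ...
Target (A=7, B=3) not in reachable set → no.

Answer: no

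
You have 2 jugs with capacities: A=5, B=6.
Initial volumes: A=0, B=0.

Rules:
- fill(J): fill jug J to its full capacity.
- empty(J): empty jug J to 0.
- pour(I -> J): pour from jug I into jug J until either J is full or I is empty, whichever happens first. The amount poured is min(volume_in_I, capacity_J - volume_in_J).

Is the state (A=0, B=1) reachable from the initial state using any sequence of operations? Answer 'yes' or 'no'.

Answer: yes

Derivation:
BFS from (A=0, B=0):
  1. fill(B) -> (A=0 B=6)
  2. pour(B -> A) -> (A=5 B=1)
  3. empty(A) -> (A=0 B=1)
Target reached → yes.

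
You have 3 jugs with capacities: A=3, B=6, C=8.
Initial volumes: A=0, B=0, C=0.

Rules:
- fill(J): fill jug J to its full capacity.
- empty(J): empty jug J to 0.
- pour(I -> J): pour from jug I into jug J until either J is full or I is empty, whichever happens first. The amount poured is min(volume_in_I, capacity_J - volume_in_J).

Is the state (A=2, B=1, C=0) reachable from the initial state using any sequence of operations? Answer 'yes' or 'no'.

BFS from (A=0, B=0, C=0):
  1. fill(A) -> (A=3 B=0 C=0)
  2. fill(B) -> (A=3 B=6 C=0)
  3. pour(B -> C) -> (A=3 B=0 C=6)
  4. pour(A -> C) -> (A=1 B=0 C=8)
  5. pour(C -> B) -> (A=1 B=6 C=2)
  6. empty(B) -> (A=1 B=0 C=2)
  7. pour(A -> B) -> (A=0 B=1 C=2)
  8. pour(C -> A) -> (A=2 B=1 C=0)
Target reached → yes.

Answer: yes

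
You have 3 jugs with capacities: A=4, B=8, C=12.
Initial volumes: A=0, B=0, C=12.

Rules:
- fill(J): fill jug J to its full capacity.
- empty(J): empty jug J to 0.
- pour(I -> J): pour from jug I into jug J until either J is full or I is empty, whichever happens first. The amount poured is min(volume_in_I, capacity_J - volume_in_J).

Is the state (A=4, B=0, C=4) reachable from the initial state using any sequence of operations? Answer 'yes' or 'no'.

BFS from (A=0, B=0, C=12):
  1. fill(A) -> (A=4 B=0 C=12)
  2. pour(C -> B) -> (A=4 B=8 C=4)
  3. empty(B) -> (A=4 B=0 C=4)
Target reached → yes.

Answer: yes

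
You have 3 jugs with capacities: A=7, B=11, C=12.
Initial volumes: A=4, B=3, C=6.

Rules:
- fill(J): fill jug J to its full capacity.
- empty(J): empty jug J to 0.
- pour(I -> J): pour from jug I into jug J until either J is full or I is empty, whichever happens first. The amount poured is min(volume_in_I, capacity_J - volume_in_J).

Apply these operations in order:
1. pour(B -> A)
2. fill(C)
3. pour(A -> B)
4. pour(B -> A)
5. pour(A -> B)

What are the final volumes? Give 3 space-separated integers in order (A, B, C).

Answer: 0 7 12

Derivation:
Step 1: pour(B -> A) -> (A=7 B=0 C=6)
Step 2: fill(C) -> (A=7 B=0 C=12)
Step 3: pour(A -> B) -> (A=0 B=7 C=12)
Step 4: pour(B -> A) -> (A=7 B=0 C=12)
Step 5: pour(A -> B) -> (A=0 B=7 C=12)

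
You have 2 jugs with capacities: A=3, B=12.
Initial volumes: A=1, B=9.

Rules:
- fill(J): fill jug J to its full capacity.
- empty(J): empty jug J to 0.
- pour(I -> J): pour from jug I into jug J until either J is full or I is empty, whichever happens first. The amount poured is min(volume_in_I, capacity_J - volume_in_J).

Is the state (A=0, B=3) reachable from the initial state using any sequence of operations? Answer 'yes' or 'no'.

Answer: yes

Derivation:
BFS from (A=1, B=9):
  1. fill(A) -> (A=3 B=9)
  2. empty(B) -> (A=3 B=0)
  3. pour(A -> B) -> (A=0 B=3)
Target reached → yes.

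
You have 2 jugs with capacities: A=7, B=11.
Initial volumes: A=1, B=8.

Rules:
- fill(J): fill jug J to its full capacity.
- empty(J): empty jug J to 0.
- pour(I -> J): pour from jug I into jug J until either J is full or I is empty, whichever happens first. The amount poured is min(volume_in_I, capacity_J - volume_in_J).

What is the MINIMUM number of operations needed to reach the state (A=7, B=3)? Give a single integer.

BFS from (A=1, B=8). One shortest path:
  1. fill(A) -> (A=7 B=8)
  2. empty(B) -> (A=7 B=0)
  3. pour(A -> B) -> (A=0 B=7)
  4. fill(A) -> (A=7 B=7)
  5. pour(A -> B) -> (A=3 B=11)
  6. empty(B) -> (A=3 B=0)
  7. pour(A -> B) -> (A=0 B=3)
  8. fill(A) -> (A=7 B=3)
Reached target in 8 moves.

Answer: 8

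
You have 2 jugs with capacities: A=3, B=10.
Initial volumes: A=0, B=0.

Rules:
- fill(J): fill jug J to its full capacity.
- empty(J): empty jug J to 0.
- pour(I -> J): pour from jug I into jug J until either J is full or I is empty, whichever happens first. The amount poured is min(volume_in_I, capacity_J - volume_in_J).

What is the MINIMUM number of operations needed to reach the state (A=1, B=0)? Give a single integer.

Answer: 8

Derivation:
BFS from (A=0, B=0). One shortest path:
  1. fill(B) -> (A=0 B=10)
  2. pour(B -> A) -> (A=3 B=7)
  3. empty(A) -> (A=0 B=7)
  4. pour(B -> A) -> (A=3 B=4)
  5. empty(A) -> (A=0 B=4)
  6. pour(B -> A) -> (A=3 B=1)
  7. empty(A) -> (A=0 B=1)
  8. pour(B -> A) -> (A=1 B=0)
Reached target in 8 moves.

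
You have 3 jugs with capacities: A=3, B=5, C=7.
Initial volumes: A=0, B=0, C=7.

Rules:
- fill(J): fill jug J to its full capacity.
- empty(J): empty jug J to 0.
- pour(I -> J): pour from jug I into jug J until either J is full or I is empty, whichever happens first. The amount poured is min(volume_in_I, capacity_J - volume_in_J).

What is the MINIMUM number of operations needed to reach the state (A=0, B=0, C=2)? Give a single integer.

BFS from (A=0, B=0, C=7). One shortest path:
  1. pour(C -> B) -> (A=0 B=5 C=2)
  2. empty(B) -> (A=0 B=0 C=2)
Reached target in 2 moves.

Answer: 2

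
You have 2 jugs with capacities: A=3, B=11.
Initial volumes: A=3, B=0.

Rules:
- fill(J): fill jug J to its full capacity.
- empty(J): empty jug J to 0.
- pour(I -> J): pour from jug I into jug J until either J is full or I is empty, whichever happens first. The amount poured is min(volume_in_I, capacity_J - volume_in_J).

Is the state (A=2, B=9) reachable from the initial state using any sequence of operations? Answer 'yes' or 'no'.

Answer: no

Derivation:
BFS explored all 28 reachable states.
Reachable set includes: (0,0), (0,1), (0,2), (0,3), (0,4), (0,5), (0,6), (0,7), (0,8), (0,9), (0,10), (0,11) ...
Target (A=2, B=9) not in reachable set → no.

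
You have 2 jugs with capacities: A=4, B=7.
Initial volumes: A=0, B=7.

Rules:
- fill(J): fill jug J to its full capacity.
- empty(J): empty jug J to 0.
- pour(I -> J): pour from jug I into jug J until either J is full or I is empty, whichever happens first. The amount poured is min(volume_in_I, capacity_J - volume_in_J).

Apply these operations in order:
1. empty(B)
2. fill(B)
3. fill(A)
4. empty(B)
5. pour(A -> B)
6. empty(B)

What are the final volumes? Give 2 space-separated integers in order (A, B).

Answer: 0 0

Derivation:
Step 1: empty(B) -> (A=0 B=0)
Step 2: fill(B) -> (A=0 B=7)
Step 3: fill(A) -> (A=4 B=7)
Step 4: empty(B) -> (A=4 B=0)
Step 5: pour(A -> B) -> (A=0 B=4)
Step 6: empty(B) -> (A=0 B=0)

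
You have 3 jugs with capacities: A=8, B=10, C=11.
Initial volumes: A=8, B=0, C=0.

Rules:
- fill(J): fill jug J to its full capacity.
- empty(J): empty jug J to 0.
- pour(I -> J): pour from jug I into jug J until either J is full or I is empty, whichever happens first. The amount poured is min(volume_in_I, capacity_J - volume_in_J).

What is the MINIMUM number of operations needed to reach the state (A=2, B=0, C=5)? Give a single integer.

BFS from (A=8, B=0, C=0). One shortest path:
  1. fill(B) -> (A=8 B=10 C=0)
  2. pour(A -> C) -> (A=0 B=10 C=8)
  3. pour(B -> A) -> (A=8 B=2 C=8)
  4. pour(A -> C) -> (A=5 B=2 C=11)
  5. empty(C) -> (A=5 B=2 C=0)
  6. pour(A -> C) -> (A=0 B=2 C=5)
  7. pour(B -> A) -> (A=2 B=0 C=5)
Reached target in 7 moves.

Answer: 7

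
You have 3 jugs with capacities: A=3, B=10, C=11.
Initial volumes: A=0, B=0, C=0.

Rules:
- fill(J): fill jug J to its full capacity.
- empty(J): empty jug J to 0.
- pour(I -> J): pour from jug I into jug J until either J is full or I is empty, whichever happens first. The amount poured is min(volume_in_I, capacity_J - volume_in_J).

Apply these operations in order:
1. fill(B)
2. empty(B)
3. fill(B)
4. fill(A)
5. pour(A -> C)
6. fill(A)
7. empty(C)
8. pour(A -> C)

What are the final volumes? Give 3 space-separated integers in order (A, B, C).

Step 1: fill(B) -> (A=0 B=10 C=0)
Step 2: empty(B) -> (A=0 B=0 C=0)
Step 3: fill(B) -> (A=0 B=10 C=0)
Step 4: fill(A) -> (A=3 B=10 C=0)
Step 5: pour(A -> C) -> (A=0 B=10 C=3)
Step 6: fill(A) -> (A=3 B=10 C=3)
Step 7: empty(C) -> (A=3 B=10 C=0)
Step 8: pour(A -> C) -> (A=0 B=10 C=3)

Answer: 0 10 3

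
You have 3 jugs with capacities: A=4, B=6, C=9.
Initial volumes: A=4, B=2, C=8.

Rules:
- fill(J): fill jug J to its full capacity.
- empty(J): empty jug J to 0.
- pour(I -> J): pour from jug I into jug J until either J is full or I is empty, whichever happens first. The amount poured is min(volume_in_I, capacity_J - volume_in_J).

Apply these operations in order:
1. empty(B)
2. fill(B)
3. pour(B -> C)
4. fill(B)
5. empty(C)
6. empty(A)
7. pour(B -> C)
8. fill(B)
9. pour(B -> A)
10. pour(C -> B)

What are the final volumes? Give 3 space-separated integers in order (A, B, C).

Step 1: empty(B) -> (A=4 B=0 C=8)
Step 2: fill(B) -> (A=4 B=6 C=8)
Step 3: pour(B -> C) -> (A=4 B=5 C=9)
Step 4: fill(B) -> (A=4 B=6 C=9)
Step 5: empty(C) -> (A=4 B=6 C=0)
Step 6: empty(A) -> (A=0 B=6 C=0)
Step 7: pour(B -> C) -> (A=0 B=0 C=6)
Step 8: fill(B) -> (A=0 B=6 C=6)
Step 9: pour(B -> A) -> (A=4 B=2 C=6)
Step 10: pour(C -> B) -> (A=4 B=6 C=2)

Answer: 4 6 2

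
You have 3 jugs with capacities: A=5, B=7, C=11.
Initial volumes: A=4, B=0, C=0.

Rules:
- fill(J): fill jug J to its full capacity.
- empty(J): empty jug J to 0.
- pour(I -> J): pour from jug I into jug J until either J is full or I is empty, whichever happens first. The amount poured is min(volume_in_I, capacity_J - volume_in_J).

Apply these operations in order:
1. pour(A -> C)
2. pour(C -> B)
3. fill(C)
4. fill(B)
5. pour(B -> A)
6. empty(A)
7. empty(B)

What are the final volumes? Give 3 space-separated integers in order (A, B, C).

Answer: 0 0 11

Derivation:
Step 1: pour(A -> C) -> (A=0 B=0 C=4)
Step 2: pour(C -> B) -> (A=0 B=4 C=0)
Step 3: fill(C) -> (A=0 B=4 C=11)
Step 4: fill(B) -> (A=0 B=7 C=11)
Step 5: pour(B -> A) -> (A=5 B=2 C=11)
Step 6: empty(A) -> (A=0 B=2 C=11)
Step 7: empty(B) -> (A=0 B=0 C=11)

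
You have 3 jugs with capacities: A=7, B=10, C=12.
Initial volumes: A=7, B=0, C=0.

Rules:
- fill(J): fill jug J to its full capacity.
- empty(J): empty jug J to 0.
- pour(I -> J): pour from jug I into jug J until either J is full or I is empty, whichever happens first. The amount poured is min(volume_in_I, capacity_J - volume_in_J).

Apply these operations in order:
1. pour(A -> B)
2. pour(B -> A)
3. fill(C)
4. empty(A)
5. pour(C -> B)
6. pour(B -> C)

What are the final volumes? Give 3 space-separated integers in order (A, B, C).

Answer: 0 0 12

Derivation:
Step 1: pour(A -> B) -> (A=0 B=7 C=0)
Step 2: pour(B -> A) -> (A=7 B=0 C=0)
Step 3: fill(C) -> (A=7 B=0 C=12)
Step 4: empty(A) -> (A=0 B=0 C=12)
Step 5: pour(C -> B) -> (A=0 B=10 C=2)
Step 6: pour(B -> C) -> (A=0 B=0 C=12)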